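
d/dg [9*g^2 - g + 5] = 18*g - 1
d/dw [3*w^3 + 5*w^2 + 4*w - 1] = 9*w^2 + 10*w + 4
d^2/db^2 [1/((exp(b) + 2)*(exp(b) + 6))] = 4*(exp(3*b) + 6*exp(2*b) + 4*exp(b) - 24)*exp(b)/(exp(6*b) + 24*exp(5*b) + 228*exp(4*b) + 1088*exp(3*b) + 2736*exp(2*b) + 3456*exp(b) + 1728)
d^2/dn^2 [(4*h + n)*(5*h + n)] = 2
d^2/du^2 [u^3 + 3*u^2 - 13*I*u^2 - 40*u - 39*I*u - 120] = 6*u + 6 - 26*I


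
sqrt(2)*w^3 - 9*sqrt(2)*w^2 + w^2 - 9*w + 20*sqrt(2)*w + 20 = (w - 5)*(w - 4)*(sqrt(2)*w + 1)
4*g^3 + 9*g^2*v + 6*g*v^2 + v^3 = (g + v)^2*(4*g + v)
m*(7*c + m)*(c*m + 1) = 7*c^2*m^2 + c*m^3 + 7*c*m + m^2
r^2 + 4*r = r*(r + 4)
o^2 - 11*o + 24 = (o - 8)*(o - 3)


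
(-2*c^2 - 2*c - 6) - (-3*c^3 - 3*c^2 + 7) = 3*c^3 + c^2 - 2*c - 13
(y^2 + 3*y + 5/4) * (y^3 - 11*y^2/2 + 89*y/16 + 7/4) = y^5 - 5*y^4/2 - 155*y^3/16 + 185*y^2/16 + 781*y/64 + 35/16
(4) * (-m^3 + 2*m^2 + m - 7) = -4*m^3 + 8*m^2 + 4*m - 28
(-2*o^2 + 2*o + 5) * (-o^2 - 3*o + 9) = 2*o^4 + 4*o^3 - 29*o^2 + 3*o + 45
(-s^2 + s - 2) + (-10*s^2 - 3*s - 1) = -11*s^2 - 2*s - 3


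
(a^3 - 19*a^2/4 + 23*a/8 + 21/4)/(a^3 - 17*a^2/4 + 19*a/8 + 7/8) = (4*a^2 - 5*a - 6)/(4*a^2 - 3*a - 1)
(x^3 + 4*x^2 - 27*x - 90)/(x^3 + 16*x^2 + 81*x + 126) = (x - 5)/(x + 7)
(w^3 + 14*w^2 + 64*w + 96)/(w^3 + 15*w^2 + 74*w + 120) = (w + 4)/(w + 5)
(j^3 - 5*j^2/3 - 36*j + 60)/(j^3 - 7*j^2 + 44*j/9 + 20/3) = 3*(j + 6)/(3*j + 2)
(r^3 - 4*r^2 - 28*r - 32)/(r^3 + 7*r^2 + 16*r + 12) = (r - 8)/(r + 3)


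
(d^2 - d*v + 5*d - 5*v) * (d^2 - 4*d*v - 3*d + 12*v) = d^4 - 5*d^3*v + 2*d^3 + 4*d^2*v^2 - 10*d^2*v - 15*d^2 + 8*d*v^2 + 75*d*v - 60*v^2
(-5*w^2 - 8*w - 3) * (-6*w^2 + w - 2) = 30*w^4 + 43*w^3 + 20*w^2 + 13*w + 6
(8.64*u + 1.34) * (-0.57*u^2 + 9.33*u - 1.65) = -4.9248*u^3 + 79.8474*u^2 - 1.7538*u - 2.211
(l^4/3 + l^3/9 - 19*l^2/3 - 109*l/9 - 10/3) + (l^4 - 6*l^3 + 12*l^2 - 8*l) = 4*l^4/3 - 53*l^3/9 + 17*l^2/3 - 181*l/9 - 10/3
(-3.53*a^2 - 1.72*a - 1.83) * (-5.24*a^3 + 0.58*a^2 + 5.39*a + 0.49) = 18.4972*a^5 + 6.9654*a^4 - 10.4351*a^3 - 12.0619*a^2 - 10.7065*a - 0.8967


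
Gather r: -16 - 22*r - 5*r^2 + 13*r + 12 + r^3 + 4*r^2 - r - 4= r^3 - r^2 - 10*r - 8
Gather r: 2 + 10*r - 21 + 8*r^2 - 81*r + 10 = 8*r^2 - 71*r - 9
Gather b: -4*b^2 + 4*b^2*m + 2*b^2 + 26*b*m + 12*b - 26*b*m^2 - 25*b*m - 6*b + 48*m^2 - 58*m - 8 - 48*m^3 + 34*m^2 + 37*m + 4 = b^2*(4*m - 2) + b*(-26*m^2 + m + 6) - 48*m^3 + 82*m^2 - 21*m - 4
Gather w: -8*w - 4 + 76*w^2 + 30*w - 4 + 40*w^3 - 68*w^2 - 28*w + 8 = 40*w^3 + 8*w^2 - 6*w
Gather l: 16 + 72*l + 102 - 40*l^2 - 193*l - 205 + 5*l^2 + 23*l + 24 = -35*l^2 - 98*l - 63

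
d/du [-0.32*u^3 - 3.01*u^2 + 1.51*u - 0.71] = -0.96*u^2 - 6.02*u + 1.51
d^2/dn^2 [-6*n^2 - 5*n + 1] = -12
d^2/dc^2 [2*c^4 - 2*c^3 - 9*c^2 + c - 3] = 24*c^2 - 12*c - 18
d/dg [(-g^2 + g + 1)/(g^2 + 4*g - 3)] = (-5*g^2 + 4*g - 7)/(g^4 + 8*g^3 + 10*g^2 - 24*g + 9)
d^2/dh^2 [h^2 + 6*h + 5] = 2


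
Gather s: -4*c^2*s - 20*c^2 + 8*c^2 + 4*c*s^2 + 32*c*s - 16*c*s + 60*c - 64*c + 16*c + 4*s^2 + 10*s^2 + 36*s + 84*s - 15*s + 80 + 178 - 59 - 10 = -12*c^2 + 12*c + s^2*(4*c + 14) + s*(-4*c^2 + 16*c + 105) + 189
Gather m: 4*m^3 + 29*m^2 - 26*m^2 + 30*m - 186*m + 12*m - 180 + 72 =4*m^3 + 3*m^2 - 144*m - 108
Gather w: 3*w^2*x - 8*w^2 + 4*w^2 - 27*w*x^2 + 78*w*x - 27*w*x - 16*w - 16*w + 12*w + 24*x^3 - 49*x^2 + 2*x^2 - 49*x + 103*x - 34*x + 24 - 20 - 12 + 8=w^2*(3*x - 4) + w*(-27*x^2 + 51*x - 20) + 24*x^3 - 47*x^2 + 20*x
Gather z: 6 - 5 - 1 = 0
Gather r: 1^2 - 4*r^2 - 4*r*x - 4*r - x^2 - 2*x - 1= -4*r^2 + r*(-4*x - 4) - x^2 - 2*x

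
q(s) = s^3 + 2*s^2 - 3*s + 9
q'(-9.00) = 204.00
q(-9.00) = -531.00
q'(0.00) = -3.00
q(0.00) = 9.00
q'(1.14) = 5.46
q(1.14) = 9.66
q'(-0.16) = -3.56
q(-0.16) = 9.53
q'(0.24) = -1.87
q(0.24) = 8.41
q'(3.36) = 44.31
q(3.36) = 59.43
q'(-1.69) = -1.19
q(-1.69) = 14.96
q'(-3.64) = 22.19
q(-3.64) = -1.81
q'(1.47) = 9.36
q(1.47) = 12.09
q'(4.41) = 72.98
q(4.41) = 120.43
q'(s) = 3*s^2 + 4*s - 3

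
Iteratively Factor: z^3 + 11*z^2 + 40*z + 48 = (z + 3)*(z^2 + 8*z + 16) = (z + 3)*(z + 4)*(z + 4)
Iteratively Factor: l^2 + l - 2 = (l - 1)*(l + 2)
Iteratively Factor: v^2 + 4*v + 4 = (v + 2)*(v + 2)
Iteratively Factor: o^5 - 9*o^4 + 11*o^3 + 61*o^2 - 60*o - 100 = (o - 5)*(o^4 - 4*o^3 - 9*o^2 + 16*o + 20) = (o - 5)*(o + 1)*(o^3 - 5*o^2 - 4*o + 20) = (o - 5)*(o + 1)*(o + 2)*(o^2 - 7*o + 10) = (o - 5)*(o - 2)*(o + 1)*(o + 2)*(o - 5)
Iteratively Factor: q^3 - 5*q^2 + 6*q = (q - 2)*(q^2 - 3*q) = q*(q - 2)*(q - 3)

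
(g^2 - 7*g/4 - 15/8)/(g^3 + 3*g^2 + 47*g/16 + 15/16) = 2*(2*g - 5)/(4*g^2 + 9*g + 5)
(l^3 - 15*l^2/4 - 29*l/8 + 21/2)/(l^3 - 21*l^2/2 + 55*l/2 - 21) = (l^2 - 9*l/4 - 7)/(l^2 - 9*l + 14)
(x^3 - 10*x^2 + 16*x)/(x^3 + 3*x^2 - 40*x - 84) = x*(x^2 - 10*x + 16)/(x^3 + 3*x^2 - 40*x - 84)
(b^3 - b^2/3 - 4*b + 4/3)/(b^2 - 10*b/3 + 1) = (b^2 - 4)/(b - 3)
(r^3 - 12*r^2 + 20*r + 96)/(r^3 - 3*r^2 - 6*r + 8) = (r^2 - 14*r + 48)/(r^2 - 5*r + 4)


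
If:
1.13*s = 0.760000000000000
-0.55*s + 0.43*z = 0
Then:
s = 0.67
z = 0.86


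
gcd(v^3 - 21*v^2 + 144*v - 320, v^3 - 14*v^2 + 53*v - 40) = v^2 - 13*v + 40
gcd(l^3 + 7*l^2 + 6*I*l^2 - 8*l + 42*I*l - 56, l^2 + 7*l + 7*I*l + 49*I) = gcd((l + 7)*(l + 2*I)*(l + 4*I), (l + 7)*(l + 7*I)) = l + 7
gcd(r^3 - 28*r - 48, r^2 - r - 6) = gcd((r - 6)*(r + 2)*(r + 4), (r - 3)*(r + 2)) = r + 2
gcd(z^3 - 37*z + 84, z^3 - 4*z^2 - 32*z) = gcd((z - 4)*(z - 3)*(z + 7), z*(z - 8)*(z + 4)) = 1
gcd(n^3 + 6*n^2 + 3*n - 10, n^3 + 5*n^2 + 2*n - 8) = n^2 + n - 2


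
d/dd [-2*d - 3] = -2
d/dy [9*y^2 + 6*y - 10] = 18*y + 6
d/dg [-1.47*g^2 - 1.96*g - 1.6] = -2.94*g - 1.96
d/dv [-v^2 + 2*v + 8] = 2 - 2*v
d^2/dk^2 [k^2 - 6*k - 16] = 2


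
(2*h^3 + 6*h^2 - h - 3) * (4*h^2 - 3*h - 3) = 8*h^5 + 18*h^4 - 28*h^3 - 27*h^2 + 12*h + 9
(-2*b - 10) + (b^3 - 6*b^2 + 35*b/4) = b^3 - 6*b^2 + 27*b/4 - 10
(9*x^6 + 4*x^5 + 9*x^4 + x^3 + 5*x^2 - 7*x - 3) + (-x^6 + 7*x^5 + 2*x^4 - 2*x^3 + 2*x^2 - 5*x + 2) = 8*x^6 + 11*x^5 + 11*x^4 - x^3 + 7*x^2 - 12*x - 1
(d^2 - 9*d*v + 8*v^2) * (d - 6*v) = d^3 - 15*d^2*v + 62*d*v^2 - 48*v^3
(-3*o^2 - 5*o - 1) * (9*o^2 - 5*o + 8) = -27*o^4 - 30*o^3 - 8*o^2 - 35*o - 8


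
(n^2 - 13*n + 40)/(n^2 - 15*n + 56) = (n - 5)/(n - 7)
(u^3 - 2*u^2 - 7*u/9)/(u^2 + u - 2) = u*(9*u^2 - 18*u - 7)/(9*(u^2 + u - 2))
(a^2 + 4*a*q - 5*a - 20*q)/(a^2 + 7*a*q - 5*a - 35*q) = (a + 4*q)/(a + 7*q)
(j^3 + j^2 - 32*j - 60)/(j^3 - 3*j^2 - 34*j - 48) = (j^2 - j - 30)/(j^2 - 5*j - 24)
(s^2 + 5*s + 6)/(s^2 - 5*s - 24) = (s + 2)/(s - 8)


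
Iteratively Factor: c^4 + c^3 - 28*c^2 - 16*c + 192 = (c - 3)*(c^3 + 4*c^2 - 16*c - 64) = (c - 3)*(c + 4)*(c^2 - 16) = (c - 4)*(c - 3)*(c + 4)*(c + 4)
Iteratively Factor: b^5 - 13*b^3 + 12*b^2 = (b - 3)*(b^4 + 3*b^3 - 4*b^2) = (b - 3)*(b + 4)*(b^3 - b^2) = (b - 3)*(b - 1)*(b + 4)*(b^2) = b*(b - 3)*(b - 1)*(b + 4)*(b)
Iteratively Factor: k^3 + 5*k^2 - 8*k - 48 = (k + 4)*(k^2 + k - 12) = (k + 4)^2*(k - 3)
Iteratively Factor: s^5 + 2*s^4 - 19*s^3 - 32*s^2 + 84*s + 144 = (s + 2)*(s^4 - 19*s^2 + 6*s + 72) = (s - 3)*(s + 2)*(s^3 + 3*s^2 - 10*s - 24) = (s - 3)*(s + 2)*(s + 4)*(s^2 - s - 6) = (s - 3)^2*(s + 2)*(s + 4)*(s + 2)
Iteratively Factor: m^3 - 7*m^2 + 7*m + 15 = (m - 3)*(m^2 - 4*m - 5) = (m - 5)*(m - 3)*(m + 1)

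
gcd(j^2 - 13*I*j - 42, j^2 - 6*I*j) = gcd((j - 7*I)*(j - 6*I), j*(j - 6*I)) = j - 6*I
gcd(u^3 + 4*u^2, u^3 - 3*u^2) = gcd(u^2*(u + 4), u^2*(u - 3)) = u^2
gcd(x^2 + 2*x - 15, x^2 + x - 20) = x + 5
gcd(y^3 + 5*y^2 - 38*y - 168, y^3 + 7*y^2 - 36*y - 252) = y^2 + y - 42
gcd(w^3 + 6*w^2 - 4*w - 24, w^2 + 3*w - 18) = w + 6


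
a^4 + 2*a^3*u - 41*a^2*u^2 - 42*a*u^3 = a*(a - 6*u)*(a + u)*(a + 7*u)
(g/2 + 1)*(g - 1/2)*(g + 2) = g^3/2 + 7*g^2/4 + g - 1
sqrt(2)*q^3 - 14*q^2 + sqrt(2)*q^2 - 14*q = q*(q - 7*sqrt(2))*(sqrt(2)*q + sqrt(2))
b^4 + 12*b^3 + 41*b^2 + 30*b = b*(b + 1)*(b + 5)*(b + 6)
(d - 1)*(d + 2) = d^2 + d - 2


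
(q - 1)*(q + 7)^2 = q^3 + 13*q^2 + 35*q - 49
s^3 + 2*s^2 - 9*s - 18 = (s - 3)*(s + 2)*(s + 3)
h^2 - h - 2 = (h - 2)*(h + 1)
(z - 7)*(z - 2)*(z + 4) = z^3 - 5*z^2 - 22*z + 56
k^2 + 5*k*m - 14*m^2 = (k - 2*m)*(k + 7*m)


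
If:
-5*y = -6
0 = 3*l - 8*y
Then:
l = 16/5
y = 6/5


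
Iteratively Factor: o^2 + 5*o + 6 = (o + 2)*(o + 3)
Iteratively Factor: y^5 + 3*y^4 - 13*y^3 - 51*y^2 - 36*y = (y + 1)*(y^4 + 2*y^3 - 15*y^2 - 36*y) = (y - 4)*(y + 1)*(y^3 + 6*y^2 + 9*y) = (y - 4)*(y + 1)*(y + 3)*(y^2 + 3*y) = y*(y - 4)*(y + 1)*(y + 3)*(y + 3)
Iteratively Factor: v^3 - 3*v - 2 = (v + 1)*(v^2 - v - 2) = (v - 2)*(v + 1)*(v + 1)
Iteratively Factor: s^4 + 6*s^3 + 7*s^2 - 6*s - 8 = (s + 4)*(s^3 + 2*s^2 - s - 2) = (s + 2)*(s + 4)*(s^2 - 1) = (s + 1)*(s + 2)*(s + 4)*(s - 1)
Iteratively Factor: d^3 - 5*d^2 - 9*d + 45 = (d - 5)*(d^2 - 9) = (d - 5)*(d + 3)*(d - 3)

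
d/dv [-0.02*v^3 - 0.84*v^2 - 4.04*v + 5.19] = -0.06*v^2 - 1.68*v - 4.04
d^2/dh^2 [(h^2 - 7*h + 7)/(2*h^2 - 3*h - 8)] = 22*(-2*h^3 + 12*h^2 - 42*h + 37)/(8*h^6 - 36*h^5 - 42*h^4 + 261*h^3 + 168*h^2 - 576*h - 512)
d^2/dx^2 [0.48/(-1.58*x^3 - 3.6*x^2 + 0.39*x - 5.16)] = ((4.5504*x + 3.456)*(1.58*x^3 + 3.6*x^2 - 0.39*x + 5.16) - 0.48*(4.74*x^2 + 7.2*x - 0.39)*(9.48*x^2 + 14.4*x - 0.78))/(1.58*x^3 + 3.6*x^2 - 0.39*x + 5.16)^3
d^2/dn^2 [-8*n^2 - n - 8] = -16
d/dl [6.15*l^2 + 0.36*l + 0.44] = 12.3*l + 0.36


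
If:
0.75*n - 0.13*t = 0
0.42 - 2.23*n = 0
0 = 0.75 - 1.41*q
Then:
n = 0.19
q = 0.53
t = 1.09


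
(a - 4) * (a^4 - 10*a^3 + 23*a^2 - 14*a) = a^5 - 14*a^4 + 63*a^3 - 106*a^2 + 56*a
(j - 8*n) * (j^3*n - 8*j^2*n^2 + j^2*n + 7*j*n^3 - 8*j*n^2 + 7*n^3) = j^4*n - 16*j^3*n^2 + j^3*n + 71*j^2*n^3 - 16*j^2*n^2 - 56*j*n^4 + 71*j*n^3 - 56*n^4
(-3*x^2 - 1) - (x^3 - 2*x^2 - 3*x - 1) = -x^3 - x^2 + 3*x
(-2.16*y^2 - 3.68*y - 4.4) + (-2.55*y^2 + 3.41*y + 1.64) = -4.71*y^2 - 0.27*y - 2.76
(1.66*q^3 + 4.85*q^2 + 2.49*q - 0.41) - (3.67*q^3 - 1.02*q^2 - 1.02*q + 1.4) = -2.01*q^3 + 5.87*q^2 + 3.51*q - 1.81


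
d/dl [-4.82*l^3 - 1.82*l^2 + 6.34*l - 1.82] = -14.46*l^2 - 3.64*l + 6.34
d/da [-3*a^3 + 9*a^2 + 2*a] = -9*a^2 + 18*a + 2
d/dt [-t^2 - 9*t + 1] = -2*t - 9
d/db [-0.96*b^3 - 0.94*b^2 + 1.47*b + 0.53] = -2.88*b^2 - 1.88*b + 1.47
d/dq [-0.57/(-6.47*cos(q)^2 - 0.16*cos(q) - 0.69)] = (7.3758*cos(q) + 0.0912)*sin(q)/(6.47*cos(q)^2 + 0.16*cos(q) + 0.69)^2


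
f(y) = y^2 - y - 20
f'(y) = 2*y - 1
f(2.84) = -14.77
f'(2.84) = 4.68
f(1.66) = -18.90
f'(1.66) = 2.32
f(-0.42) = -19.40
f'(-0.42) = -1.84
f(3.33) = -12.24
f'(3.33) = 5.66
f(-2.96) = -8.28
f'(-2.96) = -6.92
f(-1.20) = -17.36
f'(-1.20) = -3.40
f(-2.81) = -9.29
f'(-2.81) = -6.62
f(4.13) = -7.07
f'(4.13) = 7.26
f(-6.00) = 22.00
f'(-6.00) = -13.00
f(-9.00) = 70.00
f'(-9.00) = -19.00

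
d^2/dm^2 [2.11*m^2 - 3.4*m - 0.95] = 4.22000000000000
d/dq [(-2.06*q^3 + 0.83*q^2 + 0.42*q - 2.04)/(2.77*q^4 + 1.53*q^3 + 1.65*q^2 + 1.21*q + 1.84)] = (5.7062*q^6 - 4.5982*q^5 - 8.1591*q^4 + 16.3328*q^3 - 1.6963*q^2 + 9.7864*q + 3.2412)/(7.6729*q^8 + 8.4762*q^7 + 11.4819*q^6 + 11.7524*q^5 + 16.6187*q^4 + 9.6234*q^3 + 7.5361*q^2 + 4.4528*q + 3.3856)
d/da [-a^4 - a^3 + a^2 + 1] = a*(-4*a^2 - 3*a + 2)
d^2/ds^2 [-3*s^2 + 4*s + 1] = -6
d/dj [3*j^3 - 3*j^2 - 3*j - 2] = 9*j^2 - 6*j - 3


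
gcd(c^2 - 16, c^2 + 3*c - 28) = c - 4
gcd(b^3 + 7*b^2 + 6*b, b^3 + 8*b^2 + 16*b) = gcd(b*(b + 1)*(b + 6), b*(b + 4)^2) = b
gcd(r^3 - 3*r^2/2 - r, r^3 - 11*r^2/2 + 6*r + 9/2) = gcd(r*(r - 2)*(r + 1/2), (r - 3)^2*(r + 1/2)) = r + 1/2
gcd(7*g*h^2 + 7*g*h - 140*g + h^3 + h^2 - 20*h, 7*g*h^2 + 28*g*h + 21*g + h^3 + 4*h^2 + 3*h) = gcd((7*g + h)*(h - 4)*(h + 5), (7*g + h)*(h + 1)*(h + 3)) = 7*g + h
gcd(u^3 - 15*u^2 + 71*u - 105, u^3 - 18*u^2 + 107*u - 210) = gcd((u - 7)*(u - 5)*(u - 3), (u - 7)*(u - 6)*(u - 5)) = u^2 - 12*u + 35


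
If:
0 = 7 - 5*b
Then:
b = 7/5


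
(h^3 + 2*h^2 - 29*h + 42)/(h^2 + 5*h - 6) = (h^3 + 2*h^2 - 29*h + 42)/(h^2 + 5*h - 6)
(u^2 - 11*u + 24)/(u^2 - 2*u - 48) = (u - 3)/(u + 6)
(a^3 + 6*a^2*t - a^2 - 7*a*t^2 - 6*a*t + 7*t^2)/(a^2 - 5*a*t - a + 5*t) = (-a^2 - 6*a*t + 7*t^2)/(-a + 5*t)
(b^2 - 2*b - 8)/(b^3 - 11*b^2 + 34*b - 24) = (b + 2)/(b^2 - 7*b + 6)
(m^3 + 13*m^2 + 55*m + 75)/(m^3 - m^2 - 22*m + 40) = (m^2 + 8*m + 15)/(m^2 - 6*m + 8)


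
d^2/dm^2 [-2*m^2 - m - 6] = -4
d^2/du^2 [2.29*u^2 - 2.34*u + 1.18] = 4.58000000000000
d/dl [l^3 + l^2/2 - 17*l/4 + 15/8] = 3*l^2 + l - 17/4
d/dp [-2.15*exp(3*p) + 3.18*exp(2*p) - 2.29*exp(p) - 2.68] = (-6.45*exp(2*p) + 6.36*exp(p) - 2.29)*exp(p)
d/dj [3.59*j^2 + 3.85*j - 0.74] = 7.18*j + 3.85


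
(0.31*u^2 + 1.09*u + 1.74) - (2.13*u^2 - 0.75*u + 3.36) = -1.82*u^2 + 1.84*u - 1.62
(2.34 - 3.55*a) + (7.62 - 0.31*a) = 9.96 - 3.86*a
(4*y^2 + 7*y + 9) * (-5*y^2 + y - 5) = -20*y^4 - 31*y^3 - 58*y^2 - 26*y - 45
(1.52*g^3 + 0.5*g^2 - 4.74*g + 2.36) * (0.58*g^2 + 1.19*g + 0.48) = 0.8816*g^5 + 2.0988*g^4 - 1.4246*g^3 - 4.0318*g^2 + 0.5332*g + 1.1328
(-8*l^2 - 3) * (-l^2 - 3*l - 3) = 8*l^4 + 24*l^3 + 27*l^2 + 9*l + 9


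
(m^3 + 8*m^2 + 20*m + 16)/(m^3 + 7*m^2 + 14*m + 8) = (m + 2)/(m + 1)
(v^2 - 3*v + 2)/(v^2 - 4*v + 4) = (v - 1)/(v - 2)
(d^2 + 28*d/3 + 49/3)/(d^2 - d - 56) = (d + 7/3)/(d - 8)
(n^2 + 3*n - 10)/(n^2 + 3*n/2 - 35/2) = 2*(n - 2)/(2*n - 7)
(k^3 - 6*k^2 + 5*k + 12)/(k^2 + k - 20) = (k^2 - 2*k - 3)/(k + 5)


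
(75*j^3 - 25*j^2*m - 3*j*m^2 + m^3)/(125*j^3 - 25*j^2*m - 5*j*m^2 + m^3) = (3*j - m)/(5*j - m)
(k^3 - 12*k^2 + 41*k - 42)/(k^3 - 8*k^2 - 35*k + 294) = (k^2 - 5*k + 6)/(k^2 - k - 42)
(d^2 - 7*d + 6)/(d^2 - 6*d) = (d - 1)/d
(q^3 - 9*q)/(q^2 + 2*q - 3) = q*(q - 3)/(q - 1)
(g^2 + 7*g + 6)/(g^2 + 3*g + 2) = (g + 6)/(g + 2)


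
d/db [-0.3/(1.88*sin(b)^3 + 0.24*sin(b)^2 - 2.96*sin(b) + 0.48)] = (1.692*sin(b)^2 + 0.144*sin(b) - 0.888)*cos(b)/(1.88*sin(b)^3 + 0.24*sin(b)^2 - 2.96*sin(b) + 0.48)^2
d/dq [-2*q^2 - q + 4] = -4*q - 1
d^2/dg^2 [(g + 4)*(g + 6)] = 2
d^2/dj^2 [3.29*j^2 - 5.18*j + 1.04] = 6.58000000000000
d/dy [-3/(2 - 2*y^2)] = -3*y/(y^2 - 1)^2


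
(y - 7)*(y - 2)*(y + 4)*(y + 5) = y^4 - 47*y^2 - 54*y + 280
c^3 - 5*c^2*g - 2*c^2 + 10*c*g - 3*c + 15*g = (c - 3)*(c + 1)*(c - 5*g)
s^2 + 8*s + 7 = (s + 1)*(s + 7)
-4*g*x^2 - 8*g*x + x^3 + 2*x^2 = x*(-4*g + x)*(x + 2)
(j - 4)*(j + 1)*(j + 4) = j^3 + j^2 - 16*j - 16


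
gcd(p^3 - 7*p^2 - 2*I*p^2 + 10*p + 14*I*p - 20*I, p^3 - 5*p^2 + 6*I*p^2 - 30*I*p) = p - 5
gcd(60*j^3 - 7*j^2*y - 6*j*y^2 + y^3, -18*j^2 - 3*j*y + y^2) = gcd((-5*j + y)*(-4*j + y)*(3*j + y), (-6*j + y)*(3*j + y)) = 3*j + y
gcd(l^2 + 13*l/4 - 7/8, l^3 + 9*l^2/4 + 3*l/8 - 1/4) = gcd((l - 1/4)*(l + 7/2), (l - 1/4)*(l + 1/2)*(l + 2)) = l - 1/4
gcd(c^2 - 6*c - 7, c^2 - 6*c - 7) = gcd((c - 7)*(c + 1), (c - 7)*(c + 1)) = c^2 - 6*c - 7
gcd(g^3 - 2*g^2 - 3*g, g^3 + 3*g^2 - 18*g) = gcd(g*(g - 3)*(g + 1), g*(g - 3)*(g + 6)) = g^2 - 3*g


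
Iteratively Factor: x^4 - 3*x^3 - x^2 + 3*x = (x - 3)*(x^3 - x) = (x - 3)*(x + 1)*(x^2 - x) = x*(x - 3)*(x + 1)*(x - 1)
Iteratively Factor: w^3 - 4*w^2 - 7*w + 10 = (w - 1)*(w^2 - 3*w - 10) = (w - 5)*(w - 1)*(w + 2)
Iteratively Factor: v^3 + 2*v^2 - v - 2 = (v + 2)*(v^2 - 1) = (v + 1)*(v + 2)*(v - 1)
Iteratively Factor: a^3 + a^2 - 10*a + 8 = (a + 4)*(a^2 - 3*a + 2) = (a - 1)*(a + 4)*(a - 2)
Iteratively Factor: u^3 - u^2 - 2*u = (u - 2)*(u^2 + u) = u*(u - 2)*(u + 1)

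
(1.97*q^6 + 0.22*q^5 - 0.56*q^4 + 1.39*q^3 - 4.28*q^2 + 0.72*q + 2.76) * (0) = 0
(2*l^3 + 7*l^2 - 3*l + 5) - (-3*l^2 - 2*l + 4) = 2*l^3 + 10*l^2 - l + 1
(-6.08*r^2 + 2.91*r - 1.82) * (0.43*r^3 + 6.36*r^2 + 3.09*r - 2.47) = -2.6144*r^5 - 37.4175*r^4 - 1.06219999999999*r^3 + 12.4343*r^2 - 12.8115*r + 4.4954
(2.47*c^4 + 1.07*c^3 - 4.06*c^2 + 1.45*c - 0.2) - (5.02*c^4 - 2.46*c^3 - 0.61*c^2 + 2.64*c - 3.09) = -2.55*c^4 + 3.53*c^3 - 3.45*c^2 - 1.19*c + 2.89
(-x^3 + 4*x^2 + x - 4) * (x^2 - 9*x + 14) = -x^5 + 13*x^4 - 49*x^3 + 43*x^2 + 50*x - 56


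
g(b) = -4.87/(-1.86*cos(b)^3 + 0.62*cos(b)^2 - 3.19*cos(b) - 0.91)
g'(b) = -4.87*(-5.58*sin(b)*cos(b)^2 + 1.24*sin(b)*cos(b) - 3.19*sin(b))/(-1.86*cos(b)^3 + 0.62*cos(b)^2 - 3.19*cos(b) - 0.91)^2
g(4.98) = 2.79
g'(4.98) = -5.02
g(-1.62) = 6.48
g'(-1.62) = -28.13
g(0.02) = 0.91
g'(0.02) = 0.03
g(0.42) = 1.03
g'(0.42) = 0.60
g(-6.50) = 0.94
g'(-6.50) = -0.29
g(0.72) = 1.30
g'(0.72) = 1.24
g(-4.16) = -4.05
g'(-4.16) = 15.40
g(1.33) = 2.93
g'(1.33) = 5.51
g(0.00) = 0.91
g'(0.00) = 0.00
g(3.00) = -1.04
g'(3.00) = 0.31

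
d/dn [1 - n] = -1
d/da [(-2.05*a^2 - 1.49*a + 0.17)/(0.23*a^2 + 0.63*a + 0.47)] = (-0.9488*a^2 - 2.0052*a - 0.8074)/(0.0529*a^4 + 0.2898*a^3 + 0.6131*a^2 + 0.5922*a + 0.2209)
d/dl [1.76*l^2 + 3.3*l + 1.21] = 3.52*l + 3.3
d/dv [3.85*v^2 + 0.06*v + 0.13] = 7.7*v + 0.06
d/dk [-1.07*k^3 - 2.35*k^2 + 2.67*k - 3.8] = -3.21*k^2 - 4.7*k + 2.67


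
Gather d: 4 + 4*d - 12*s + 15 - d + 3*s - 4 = 3*d - 9*s + 15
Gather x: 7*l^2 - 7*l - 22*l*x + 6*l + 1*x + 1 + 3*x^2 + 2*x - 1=7*l^2 - l + 3*x^2 + x*(3 - 22*l)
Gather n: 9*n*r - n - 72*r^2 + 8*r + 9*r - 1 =n*(9*r - 1) - 72*r^2 + 17*r - 1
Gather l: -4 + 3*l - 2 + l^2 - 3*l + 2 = l^2 - 4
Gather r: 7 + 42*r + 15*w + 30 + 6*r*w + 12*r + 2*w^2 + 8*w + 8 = r*(6*w + 54) + 2*w^2 + 23*w + 45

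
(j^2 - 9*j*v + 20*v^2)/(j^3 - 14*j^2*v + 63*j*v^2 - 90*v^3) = (j - 4*v)/(j^2 - 9*j*v + 18*v^2)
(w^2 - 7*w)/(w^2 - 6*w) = (w - 7)/(w - 6)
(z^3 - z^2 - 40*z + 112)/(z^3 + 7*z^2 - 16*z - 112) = (z - 4)/(z + 4)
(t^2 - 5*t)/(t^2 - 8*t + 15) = t/(t - 3)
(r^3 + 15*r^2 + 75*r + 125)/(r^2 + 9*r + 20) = (r^2 + 10*r + 25)/(r + 4)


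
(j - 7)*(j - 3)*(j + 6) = j^3 - 4*j^2 - 39*j + 126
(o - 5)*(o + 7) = o^2 + 2*o - 35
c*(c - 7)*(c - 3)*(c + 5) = c^4 - 5*c^3 - 29*c^2 + 105*c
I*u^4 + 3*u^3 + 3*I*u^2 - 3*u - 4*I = (u - 1)*(u - 4*I)*(u + I)*(I*u + I)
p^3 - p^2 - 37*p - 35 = (p - 7)*(p + 1)*(p + 5)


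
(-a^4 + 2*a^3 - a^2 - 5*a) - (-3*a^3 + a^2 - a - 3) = -a^4 + 5*a^3 - 2*a^2 - 4*a + 3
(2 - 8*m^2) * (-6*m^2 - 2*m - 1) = 48*m^4 + 16*m^3 - 4*m^2 - 4*m - 2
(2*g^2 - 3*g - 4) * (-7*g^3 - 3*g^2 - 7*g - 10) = -14*g^5 + 15*g^4 + 23*g^3 + 13*g^2 + 58*g + 40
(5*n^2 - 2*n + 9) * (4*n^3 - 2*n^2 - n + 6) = 20*n^5 - 18*n^4 + 35*n^3 + 14*n^2 - 21*n + 54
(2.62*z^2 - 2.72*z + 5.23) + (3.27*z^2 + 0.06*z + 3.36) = 5.89*z^2 - 2.66*z + 8.59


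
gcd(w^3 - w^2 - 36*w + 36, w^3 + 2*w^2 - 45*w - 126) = w + 6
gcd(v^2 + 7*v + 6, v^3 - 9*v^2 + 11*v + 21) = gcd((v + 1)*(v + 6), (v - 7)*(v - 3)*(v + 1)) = v + 1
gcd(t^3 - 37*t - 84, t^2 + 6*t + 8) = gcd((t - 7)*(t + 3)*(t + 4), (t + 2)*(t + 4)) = t + 4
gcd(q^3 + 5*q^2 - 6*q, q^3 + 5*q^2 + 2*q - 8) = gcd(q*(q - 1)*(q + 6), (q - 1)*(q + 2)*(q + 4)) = q - 1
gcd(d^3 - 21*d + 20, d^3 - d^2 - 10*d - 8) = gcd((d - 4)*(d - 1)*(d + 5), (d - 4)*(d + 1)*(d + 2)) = d - 4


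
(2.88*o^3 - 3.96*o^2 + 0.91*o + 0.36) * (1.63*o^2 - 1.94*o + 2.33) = 4.6944*o^5 - 12.042*o^4 + 15.8761*o^3 - 10.4054*o^2 + 1.4219*o + 0.8388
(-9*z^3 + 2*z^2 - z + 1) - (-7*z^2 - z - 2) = -9*z^3 + 9*z^2 + 3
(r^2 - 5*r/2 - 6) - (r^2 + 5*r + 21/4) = -15*r/2 - 45/4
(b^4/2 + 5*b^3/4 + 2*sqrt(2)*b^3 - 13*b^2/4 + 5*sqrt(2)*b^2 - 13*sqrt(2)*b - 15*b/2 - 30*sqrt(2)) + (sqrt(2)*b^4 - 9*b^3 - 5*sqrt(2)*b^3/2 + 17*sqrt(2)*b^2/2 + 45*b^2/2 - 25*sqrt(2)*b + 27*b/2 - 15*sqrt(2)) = b^4/2 + sqrt(2)*b^4 - 31*b^3/4 - sqrt(2)*b^3/2 + 27*sqrt(2)*b^2/2 + 77*b^2/4 - 38*sqrt(2)*b + 6*b - 45*sqrt(2)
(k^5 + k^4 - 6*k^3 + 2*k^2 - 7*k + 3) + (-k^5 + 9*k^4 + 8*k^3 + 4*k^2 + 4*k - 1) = 10*k^4 + 2*k^3 + 6*k^2 - 3*k + 2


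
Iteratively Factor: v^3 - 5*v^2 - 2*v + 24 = (v + 2)*(v^2 - 7*v + 12) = (v - 4)*(v + 2)*(v - 3)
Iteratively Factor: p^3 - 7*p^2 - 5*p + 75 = (p - 5)*(p^2 - 2*p - 15) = (p - 5)^2*(p + 3)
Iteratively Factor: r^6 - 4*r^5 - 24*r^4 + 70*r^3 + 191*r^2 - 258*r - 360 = (r + 3)*(r^5 - 7*r^4 - 3*r^3 + 79*r^2 - 46*r - 120) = (r + 3)^2*(r^4 - 10*r^3 + 27*r^2 - 2*r - 40) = (r - 4)*(r + 3)^2*(r^3 - 6*r^2 + 3*r + 10) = (r - 4)*(r - 2)*(r + 3)^2*(r^2 - 4*r - 5) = (r - 4)*(r - 2)*(r + 1)*(r + 3)^2*(r - 5)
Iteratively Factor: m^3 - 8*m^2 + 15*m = (m - 5)*(m^2 - 3*m) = (m - 5)*(m - 3)*(m)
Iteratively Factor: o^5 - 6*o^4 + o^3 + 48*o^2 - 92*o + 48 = (o - 2)*(o^4 - 4*o^3 - 7*o^2 + 34*o - 24) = (o - 2)^2*(o^3 - 2*o^2 - 11*o + 12) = (o - 2)^2*(o + 3)*(o^2 - 5*o + 4) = (o - 2)^2*(o - 1)*(o + 3)*(o - 4)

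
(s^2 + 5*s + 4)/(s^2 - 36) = (s^2 + 5*s + 4)/(s^2 - 36)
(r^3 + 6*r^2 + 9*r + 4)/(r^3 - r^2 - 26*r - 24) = (r + 1)/(r - 6)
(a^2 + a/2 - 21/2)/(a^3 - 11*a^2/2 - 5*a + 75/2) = (2*a + 7)/(2*a^2 - 5*a - 25)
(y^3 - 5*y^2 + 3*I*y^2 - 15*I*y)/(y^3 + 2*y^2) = (y^2 + y*(-5 + 3*I) - 15*I)/(y*(y + 2))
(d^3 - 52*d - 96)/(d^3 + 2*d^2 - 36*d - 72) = (d - 8)/(d - 6)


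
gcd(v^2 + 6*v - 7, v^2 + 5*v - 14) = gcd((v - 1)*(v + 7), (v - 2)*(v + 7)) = v + 7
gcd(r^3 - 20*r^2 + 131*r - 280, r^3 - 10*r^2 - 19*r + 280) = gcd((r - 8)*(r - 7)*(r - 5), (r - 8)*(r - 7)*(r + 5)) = r^2 - 15*r + 56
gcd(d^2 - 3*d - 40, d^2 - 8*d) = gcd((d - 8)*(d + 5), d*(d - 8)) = d - 8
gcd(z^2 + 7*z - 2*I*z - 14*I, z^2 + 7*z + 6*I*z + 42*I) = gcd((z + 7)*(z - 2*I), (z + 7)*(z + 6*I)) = z + 7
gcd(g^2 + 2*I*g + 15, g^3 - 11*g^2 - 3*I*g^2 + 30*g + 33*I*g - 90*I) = g - 3*I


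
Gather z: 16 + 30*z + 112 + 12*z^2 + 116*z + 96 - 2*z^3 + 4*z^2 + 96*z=-2*z^3 + 16*z^2 + 242*z + 224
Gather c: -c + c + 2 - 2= 0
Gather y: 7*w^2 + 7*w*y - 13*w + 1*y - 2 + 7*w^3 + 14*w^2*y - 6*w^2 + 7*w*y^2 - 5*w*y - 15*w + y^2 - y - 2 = 7*w^3 + w^2 - 28*w + y^2*(7*w + 1) + y*(14*w^2 + 2*w) - 4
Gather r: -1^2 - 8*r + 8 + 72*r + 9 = 64*r + 16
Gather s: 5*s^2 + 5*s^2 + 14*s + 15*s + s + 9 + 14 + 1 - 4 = 10*s^2 + 30*s + 20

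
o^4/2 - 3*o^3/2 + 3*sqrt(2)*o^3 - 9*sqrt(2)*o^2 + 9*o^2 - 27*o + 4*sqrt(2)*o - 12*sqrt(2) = (o/2 + sqrt(2)/2)*(o - 3)*(o + sqrt(2))*(o + 4*sqrt(2))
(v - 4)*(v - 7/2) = v^2 - 15*v/2 + 14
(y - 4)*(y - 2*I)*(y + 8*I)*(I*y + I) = I*y^4 - 6*y^3 - 3*I*y^3 + 18*y^2 + 12*I*y^2 + 24*y - 48*I*y - 64*I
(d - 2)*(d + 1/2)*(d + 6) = d^3 + 9*d^2/2 - 10*d - 6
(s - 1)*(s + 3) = s^2 + 2*s - 3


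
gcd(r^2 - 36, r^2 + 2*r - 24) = r + 6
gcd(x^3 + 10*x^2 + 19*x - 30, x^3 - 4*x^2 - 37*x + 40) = x^2 + 4*x - 5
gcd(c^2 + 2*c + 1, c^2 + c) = c + 1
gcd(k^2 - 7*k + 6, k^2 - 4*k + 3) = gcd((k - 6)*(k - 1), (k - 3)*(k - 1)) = k - 1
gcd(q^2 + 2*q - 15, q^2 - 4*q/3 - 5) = q - 3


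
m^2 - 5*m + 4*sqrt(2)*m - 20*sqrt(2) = (m - 5)*(m + 4*sqrt(2))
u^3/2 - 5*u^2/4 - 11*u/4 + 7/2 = (u/2 + 1)*(u - 7/2)*(u - 1)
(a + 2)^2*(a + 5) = a^3 + 9*a^2 + 24*a + 20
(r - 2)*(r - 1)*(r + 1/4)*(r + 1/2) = r^4 - 9*r^3/4 - r^2/8 + 9*r/8 + 1/4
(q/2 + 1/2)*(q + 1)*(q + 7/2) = q^3/2 + 11*q^2/4 + 4*q + 7/4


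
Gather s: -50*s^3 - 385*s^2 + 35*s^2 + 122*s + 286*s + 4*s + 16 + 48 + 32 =-50*s^3 - 350*s^2 + 412*s + 96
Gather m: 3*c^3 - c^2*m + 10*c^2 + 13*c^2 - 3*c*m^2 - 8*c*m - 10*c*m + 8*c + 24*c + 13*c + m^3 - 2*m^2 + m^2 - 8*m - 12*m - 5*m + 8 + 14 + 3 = 3*c^3 + 23*c^2 + 45*c + m^3 + m^2*(-3*c - 1) + m*(-c^2 - 18*c - 25) + 25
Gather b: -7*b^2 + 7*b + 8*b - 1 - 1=-7*b^2 + 15*b - 2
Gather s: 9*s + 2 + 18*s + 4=27*s + 6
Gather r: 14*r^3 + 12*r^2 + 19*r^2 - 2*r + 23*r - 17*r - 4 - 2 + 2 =14*r^3 + 31*r^2 + 4*r - 4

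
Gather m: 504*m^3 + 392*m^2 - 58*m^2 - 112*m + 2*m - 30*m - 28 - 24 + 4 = 504*m^3 + 334*m^2 - 140*m - 48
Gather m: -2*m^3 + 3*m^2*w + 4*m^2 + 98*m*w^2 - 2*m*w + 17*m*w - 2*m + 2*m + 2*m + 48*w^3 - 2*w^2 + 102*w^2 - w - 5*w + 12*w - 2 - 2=-2*m^3 + m^2*(3*w + 4) + m*(98*w^2 + 15*w + 2) + 48*w^3 + 100*w^2 + 6*w - 4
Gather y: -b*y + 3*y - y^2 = -y^2 + y*(3 - b)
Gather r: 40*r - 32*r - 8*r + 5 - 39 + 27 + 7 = 0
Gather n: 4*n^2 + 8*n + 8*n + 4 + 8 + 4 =4*n^2 + 16*n + 16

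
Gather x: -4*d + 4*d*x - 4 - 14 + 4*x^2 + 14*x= -4*d + 4*x^2 + x*(4*d + 14) - 18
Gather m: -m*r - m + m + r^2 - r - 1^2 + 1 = -m*r + r^2 - r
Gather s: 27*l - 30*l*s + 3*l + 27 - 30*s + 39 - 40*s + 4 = 30*l + s*(-30*l - 70) + 70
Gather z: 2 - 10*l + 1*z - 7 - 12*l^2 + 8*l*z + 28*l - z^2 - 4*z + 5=-12*l^2 + 18*l - z^2 + z*(8*l - 3)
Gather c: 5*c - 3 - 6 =5*c - 9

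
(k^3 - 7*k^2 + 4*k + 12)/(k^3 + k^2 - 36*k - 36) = (k - 2)/(k + 6)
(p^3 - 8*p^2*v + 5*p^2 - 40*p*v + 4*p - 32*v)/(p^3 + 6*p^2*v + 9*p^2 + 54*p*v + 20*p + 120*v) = (p^2 - 8*p*v + p - 8*v)/(p^2 + 6*p*v + 5*p + 30*v)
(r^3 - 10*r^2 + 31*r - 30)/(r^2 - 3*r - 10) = (r^2 - 5*r + 6)/(r + 2)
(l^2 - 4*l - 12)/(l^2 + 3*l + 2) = (l - 6)/(l + 1)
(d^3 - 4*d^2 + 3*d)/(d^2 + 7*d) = (d^2 - 4*d + 3)/(d + 7)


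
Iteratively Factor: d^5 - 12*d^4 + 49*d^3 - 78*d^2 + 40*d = (d - 4)*(d^4 - 8*d^3 + 17*d^2 - 10*d) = (d - 5)*(d - 4)*(d^3 - 3*d^2 + 2*d) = d*(d - 5)*(d - 4)*(d^2 - 3*d + 2) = d*(d - 5)*(d - 4)*(d - 1)*(d - 2)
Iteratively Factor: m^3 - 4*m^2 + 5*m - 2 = (m - 2)*(m^2 - 2*m + 1) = (m - 2)*(m - 1)*(m - 1)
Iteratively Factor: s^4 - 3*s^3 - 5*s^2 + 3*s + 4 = (s - 1)*(s^3 - 2*s^2 - 7*s - 4) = (s - 1)*(s + 1)*(s^2 - 3*s - 4) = (s - 1)*(s + 1)^2*(s - 4)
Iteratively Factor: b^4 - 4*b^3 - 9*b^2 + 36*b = (b - 4)*(b^3 - 9*b) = (b - 4)*(b + 3)*(b^2 - 3*b) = (b - 4)*(b - 3)*(b + 3)*(b)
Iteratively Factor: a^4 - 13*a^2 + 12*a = (a + 4)*(a^3 - 4*a^2 + 3*a) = a*(a + 4)*(a^2 - 4*a + 3) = a*(a - 1)*(a + 4)*(a - 3)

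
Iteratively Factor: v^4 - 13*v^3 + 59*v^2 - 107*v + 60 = (v - 1)*(v^3 - 12*v^2 + 47*v - 60) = (v - 4)*(v - 1)*(v^2 - 8*v + 15) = (v - 4)*(v - 3)*(v - 1)*(v - 5)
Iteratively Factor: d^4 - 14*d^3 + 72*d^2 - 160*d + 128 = (d - 4)*(d^3 - 10*d^2 + 32*d - 32) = (d - 4)^2*(d^2 - 6*d + 8) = (d - 4)^3*(d - 2)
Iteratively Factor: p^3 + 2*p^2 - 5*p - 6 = (p + 1)*(p^2 + p - 6) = (p + 1)*(p + 3)*(p - 2)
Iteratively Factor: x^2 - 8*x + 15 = (x - 3)*(x - 5)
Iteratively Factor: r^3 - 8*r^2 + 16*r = (r - 4)*(r^2 - 4*r) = r*(r - 4)*(r - 4)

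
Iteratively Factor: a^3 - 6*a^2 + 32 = (a + 2)*(a^2 - 8*a + 16) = (a - 4)*(a + 2)*(a - 4)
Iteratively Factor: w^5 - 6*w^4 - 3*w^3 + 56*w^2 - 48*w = (w - 1)*(w^4 - 5*w^3 - 8*w^2 + 48*w) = (w - 4)*(w - 1)*(w^3 - w^2 - 12*w) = w*(w - 4)*(w - 1)*(w^2 - w - 12) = w*(w - 4)^2*(w - 1)*(w + 3)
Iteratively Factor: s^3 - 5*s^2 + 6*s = (s - 3)*(s^2 - 2*s) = (s - 3)*(s - 2)*(s)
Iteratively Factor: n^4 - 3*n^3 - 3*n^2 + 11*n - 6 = (n + 2)*(n^3 - 5*n^2 + 7*n - 3) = (n - 1)*(n + 2)*(n^2 - 4*n + 3) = (n - 1)^2*(n + 2)*(n - 3)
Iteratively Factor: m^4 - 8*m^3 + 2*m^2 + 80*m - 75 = (m + 3)*(m^3 - 11*m^2 + 35*m - 25) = (m - 5)*(m + 3)*(m^2 - 6*m + 5) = (m - 5)^2*(m + 3)*(m - 1)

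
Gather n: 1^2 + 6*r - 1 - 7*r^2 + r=-7*r^2 + 7*r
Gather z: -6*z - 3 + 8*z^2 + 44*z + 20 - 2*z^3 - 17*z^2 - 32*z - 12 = -2*z^3 - 9*z^2 + 6*z + 5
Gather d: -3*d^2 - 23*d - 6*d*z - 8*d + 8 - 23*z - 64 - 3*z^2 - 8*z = -3*d^2 + d*(-6*z - 31) - 3*z^2 - 31*z - 56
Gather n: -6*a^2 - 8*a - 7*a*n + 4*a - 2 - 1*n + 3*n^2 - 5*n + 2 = -6*a^2 - 4*a + 3*n^2 + n*(-7*a - 6)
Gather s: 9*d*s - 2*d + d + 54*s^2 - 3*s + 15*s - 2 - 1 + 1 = -d + 54*s^2 + s*(9*d + 12) - 2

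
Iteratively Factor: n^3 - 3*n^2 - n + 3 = (n + 1)*(n^2 - 4*n + 3) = (n - 1)*(n + 1)*(n - 3)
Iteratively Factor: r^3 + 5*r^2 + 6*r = (r + 3)*(r^2 + 2*r) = r*(r + 3)*(r + 2)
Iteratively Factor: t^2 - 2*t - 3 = (t + 1)*(t - 3)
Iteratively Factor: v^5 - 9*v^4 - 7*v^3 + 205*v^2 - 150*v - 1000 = (v + 2)*(v^4 - 11*v^3 + 15*v^2 + 175*v - 500) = (v + 2)*(v + 4)*(v^3 - 15*v^2 + 75*v - 125) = (v - 5)*(v + 2)*(v + 4)*(v^2 - 10*v + 25) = (v - 5)^2*(v + 2)*(v + 4)*(v - 5)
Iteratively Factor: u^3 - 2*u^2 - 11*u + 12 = (u - 1)*(u^2 - u - 12) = (u - 1)*(u + 3)*(u - 4)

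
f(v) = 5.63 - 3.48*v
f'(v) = -3.48000000000000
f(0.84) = 2.71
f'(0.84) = -3.48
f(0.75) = 3.02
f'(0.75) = -3.48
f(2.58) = -3.35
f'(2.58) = -3.48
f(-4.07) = 19.79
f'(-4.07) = -3.48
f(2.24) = -2.17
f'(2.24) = -3.48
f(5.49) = -13.48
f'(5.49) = -3.48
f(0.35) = 4.41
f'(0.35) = -3.48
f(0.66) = 3.33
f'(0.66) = -3.48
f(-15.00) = 57.83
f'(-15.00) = -3.48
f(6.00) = -15.25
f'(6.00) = -3.48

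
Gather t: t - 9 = t - 9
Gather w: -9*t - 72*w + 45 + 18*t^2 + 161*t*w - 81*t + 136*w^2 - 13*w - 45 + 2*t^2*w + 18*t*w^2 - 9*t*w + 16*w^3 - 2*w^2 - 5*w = 18*t^2 - 90*t + 16*w^3 + w^2*(18*t + 134) + w*(2*t^2 + 152*t - 90)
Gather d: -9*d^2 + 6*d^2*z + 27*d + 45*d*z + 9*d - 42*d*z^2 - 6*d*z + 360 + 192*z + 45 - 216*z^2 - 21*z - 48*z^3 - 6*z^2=d^2*(6*z - 9) + d*(-42*z^2 + 39*z + 36) - 48*z^3 - 222*z^2 + 171*z + 405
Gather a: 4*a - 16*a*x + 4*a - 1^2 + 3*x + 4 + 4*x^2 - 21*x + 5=a*(8 - 16*x) + 4*x^2 - 18*x + 8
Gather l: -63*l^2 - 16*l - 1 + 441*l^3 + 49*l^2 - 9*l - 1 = 441*l^3 - 14*l^2 - 25*l - 2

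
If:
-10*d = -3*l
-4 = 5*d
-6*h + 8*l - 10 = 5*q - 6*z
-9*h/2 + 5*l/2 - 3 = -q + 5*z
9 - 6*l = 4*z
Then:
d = -4/5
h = -2381/342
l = -8/3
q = 1093/114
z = 25/4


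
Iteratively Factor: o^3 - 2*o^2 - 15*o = (o)*(o^2 - 2*o - 15) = o*(o - 5)*(o + 3)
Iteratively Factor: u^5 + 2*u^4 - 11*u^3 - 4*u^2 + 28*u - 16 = (u - 2)*(u^4 + 4*u^3 - 3*u^2 - 10*u + 8) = (u - 2)*(u - 1)*(u^3 + 5*u^2 + 2*u - 8) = (u - 2)*(u - 1)*(u + 2)*(u^2 + 3*u - 4) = (u - 2)*(u - 1)^2*(u + 2)*(u + 4)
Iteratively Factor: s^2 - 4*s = (s - 4)*(s)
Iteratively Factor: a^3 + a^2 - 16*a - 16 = (a - 4)*(a^2 + 5*a + 4) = (a - 4)*(a + 4)*(a + 1)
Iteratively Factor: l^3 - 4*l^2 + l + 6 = (l - 2)*(l^2 - 2*l - 3) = (l - 2)*(l + 1)*(l - 3)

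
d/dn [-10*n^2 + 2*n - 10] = 2 - 20*n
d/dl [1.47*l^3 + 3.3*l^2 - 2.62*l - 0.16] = 4.41*l^2 + 6.6*l - 2.62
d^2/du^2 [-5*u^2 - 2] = -10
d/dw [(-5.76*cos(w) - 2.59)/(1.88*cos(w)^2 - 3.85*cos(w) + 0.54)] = (-10.8288*cos(w)^2 - 9.7384*cos(w) + 13.0819)*sin(w)/(3.5344*cos(w)^4 - 14.476*cos(w)^3 + 16.8529*cos(w)^2 - 4.158*cos(w) + 0.2916)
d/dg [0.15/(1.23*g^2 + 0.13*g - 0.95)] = (-0.369*g - 0.0195)/(1.23*g^2 + 0.13*g - 0.95)^2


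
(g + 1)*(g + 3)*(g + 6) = g^3 + 10*g^2 + 27*g + 18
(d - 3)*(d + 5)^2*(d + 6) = d^4 + 13*d^3 + 37*d^2 - 105*d - 450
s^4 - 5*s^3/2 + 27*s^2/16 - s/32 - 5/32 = (s - 5/4)*(s - 1)*(s - 1/2)*(s + 1/4)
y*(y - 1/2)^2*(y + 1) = y^4 - 3*y^2/4 + y/4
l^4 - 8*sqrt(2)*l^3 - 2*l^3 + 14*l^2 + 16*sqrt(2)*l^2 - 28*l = l*(l - 2)*(l - 7*sqrt(2))*(l - sqrt(2))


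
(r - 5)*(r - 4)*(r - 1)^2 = r^4 - 11*r^3 + 39*r^2 - 49*r + 20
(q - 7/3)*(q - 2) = q^2 - 13*q/3 + 14/3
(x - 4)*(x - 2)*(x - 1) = x^3 - 7*x^2 + 14*x - 8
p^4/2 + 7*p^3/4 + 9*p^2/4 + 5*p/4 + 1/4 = (p/2 + 1/2)*(p + 1/2)*(p + 1)^2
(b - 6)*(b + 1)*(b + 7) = b^3 + 2*b^2 - 41*b - 42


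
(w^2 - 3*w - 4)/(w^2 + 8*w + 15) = (w^2 - 3*w - 4)/(w^2 + 8*w + 15)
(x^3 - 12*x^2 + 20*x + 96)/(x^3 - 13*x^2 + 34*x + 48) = (x + 2)/(x + 1)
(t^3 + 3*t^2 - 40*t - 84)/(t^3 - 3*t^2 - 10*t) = (t^2 + t - 42)/(t*(t - 5))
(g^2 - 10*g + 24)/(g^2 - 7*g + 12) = (g - 6)/(g - 3)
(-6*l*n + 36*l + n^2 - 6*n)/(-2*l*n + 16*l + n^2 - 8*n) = (6*l*n - 36*l - n^2 + 6*n)/(2*l*n - 16*l - n^2 + 8*n)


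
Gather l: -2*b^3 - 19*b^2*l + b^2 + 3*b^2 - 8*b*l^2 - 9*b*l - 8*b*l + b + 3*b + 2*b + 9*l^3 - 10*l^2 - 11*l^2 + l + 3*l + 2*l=-2*b^3 + 4*b^2 + 6*b + 9*l^3 + l^2*(-8*b - 21) + l*(-19*b^2 - 17*b + 6)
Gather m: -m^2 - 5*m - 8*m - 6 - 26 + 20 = -m^2 - 13*m - 12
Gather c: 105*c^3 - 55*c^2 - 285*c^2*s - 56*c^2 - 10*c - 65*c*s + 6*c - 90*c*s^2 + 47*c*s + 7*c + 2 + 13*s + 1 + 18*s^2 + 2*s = 105*c^3 + c^2*(-285*s - 111) + c*(-90*s^2 - 18*s + 3) + 18*s^2 + 15*s + 3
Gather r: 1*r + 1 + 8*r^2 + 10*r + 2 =8*r^2 + 11*r + 3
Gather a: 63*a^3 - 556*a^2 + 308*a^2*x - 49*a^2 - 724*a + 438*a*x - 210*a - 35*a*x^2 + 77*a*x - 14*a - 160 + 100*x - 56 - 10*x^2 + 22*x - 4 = 63*a^3 + a^2*(308*x - 605) + a*(-35*x^2 + 515*x - 948) - 10*x^2 + 122*x - 220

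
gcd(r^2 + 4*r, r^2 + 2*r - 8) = r + 4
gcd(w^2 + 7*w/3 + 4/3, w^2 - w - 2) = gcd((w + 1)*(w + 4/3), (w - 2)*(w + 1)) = w + 1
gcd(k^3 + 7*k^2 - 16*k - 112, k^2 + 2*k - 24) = k - 4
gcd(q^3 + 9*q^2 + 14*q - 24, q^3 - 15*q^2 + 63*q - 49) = q - 1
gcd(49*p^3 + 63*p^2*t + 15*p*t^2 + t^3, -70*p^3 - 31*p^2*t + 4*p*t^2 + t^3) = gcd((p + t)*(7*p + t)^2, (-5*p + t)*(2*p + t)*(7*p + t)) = 7*p + t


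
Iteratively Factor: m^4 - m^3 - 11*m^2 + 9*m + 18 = (m - 3)*(m^3 + 2*m^2 - 5*m - 6) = (m - 3)*(m + 3)*(m^2 - m - 2) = (m - 3)*(m - 2)*(m + 3)*(m + 1)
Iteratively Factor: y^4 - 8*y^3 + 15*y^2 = (y - 5)*(y^3 - 3*y^2) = y*(y - 5)*(y^2 - 3*y) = y*(y - 5)*(y - 3)*(y)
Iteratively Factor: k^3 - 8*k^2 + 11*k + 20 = (k - 5)*(k^2 - 3*k - 4) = (k - 5)*(k - 4)*(k + 1)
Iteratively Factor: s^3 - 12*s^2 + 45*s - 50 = (s - 5)*(s^2 - 7*s + 10) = (s - 5)^2*(s - 2)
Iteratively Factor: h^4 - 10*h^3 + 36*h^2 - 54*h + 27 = (h - 1)*(h^3 - 9*h^2 + 27*h - 27) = (h - 3)*(h - 1)*(h^2 - 6*h + 9) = (h - 3)^2*(h - 1)*(h - 3)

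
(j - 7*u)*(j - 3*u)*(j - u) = j^3 - 11*j^2*u + 31*j*u^2 - 21*u^3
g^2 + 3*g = g*(g + 3)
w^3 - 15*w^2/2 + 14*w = w*(w - 4)*(w - 7/2)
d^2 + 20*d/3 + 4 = (d + 2/3)*(d + 6)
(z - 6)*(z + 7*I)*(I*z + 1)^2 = -z^4 + 6*z^3 - 5*I*z^3 - 13*z^2 + 30*I*z^2 + 78*z + 7*I*z - 42*I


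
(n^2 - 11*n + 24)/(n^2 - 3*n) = (n - 8)/n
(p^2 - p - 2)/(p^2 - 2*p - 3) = (p - 2)/(p - 3)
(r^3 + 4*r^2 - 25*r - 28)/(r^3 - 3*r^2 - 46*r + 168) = (r + 1)/(r - 6)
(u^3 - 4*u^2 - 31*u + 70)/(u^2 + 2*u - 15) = (u^2 - 9*u + 14)/(u - 3)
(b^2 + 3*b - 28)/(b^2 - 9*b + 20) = (b + 7)/(b - 5)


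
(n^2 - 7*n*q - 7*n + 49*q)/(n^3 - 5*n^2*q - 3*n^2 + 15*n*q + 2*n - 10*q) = (n^2 - 7*n*q - 7*n + 49*q)/(n^3 - 5*n^2*q - 3*n^2 + 15*n*q + 2*n - 10*q)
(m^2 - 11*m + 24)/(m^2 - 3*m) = (m - 8)/m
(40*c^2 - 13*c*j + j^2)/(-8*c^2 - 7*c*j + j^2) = (-5*c + j)/(c + j)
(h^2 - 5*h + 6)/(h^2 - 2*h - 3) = (h - 2)/(h + 1)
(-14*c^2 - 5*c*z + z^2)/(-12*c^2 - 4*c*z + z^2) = (-7*c + z)/(-6*c + z)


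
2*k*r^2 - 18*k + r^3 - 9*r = (2*k + r)*(r - 3)*(r + 3)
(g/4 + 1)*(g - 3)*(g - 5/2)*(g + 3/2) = g^4/4 - 67*g^2/16 + 33*g/16 + 45/4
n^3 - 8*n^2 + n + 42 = (n - 7)*(n - 3)*(n + 2)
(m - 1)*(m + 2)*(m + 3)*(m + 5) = m^4 + 9*m^3 + 21*m^2 - m - 30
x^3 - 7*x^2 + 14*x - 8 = (x - 4)*(x - 2)*(x - 1)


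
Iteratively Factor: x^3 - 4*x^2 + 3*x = (x)*(x^2 - 4*x + 3) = x*(x - 1)*(x - 3)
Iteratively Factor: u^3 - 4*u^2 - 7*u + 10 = (u - 5)*(u^2 + u - 2) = (u - 5)*(u - 1)*(u + 2)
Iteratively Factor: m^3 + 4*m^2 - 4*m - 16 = (m + 4)*(m^2 - 4) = (m - 2)*(m + 4)*(m + 2)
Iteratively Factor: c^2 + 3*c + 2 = (c + 1)*(c + 2)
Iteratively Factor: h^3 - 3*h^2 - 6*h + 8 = (h + 2)*(h^2 - 5*h + 4) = (h - 4)*(h + 2)*(h - 1)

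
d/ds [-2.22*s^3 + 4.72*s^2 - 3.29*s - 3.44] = -6.66*s^2 + 9.44*s - 3.29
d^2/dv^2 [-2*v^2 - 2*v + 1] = -4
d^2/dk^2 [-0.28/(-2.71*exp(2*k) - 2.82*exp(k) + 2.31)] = (-(3.0352*exp(k) + 0.7896)*(2.71*exp(2*k) + 2.82*exp(k) - 2.31) + 0.28*(5.42*exp(k) + 2.82)*(10.84*exp(k) + 5.64)*exp(k))*exp(k)/(2.71*exp(2*k) + 2.82*exp(k) - 2.31)^3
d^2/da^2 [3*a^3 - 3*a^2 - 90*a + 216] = 18*a - 6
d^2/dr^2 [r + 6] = 0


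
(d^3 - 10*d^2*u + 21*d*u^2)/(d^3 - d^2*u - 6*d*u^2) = (d - 7*u)/(d + 2*u)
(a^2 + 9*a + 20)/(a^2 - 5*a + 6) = (a^2 + 9*a + 20)/(a^2 - 5*a + 6)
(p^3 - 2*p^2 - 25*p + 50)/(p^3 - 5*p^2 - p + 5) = (p^2 + 3*p - 10)/(p^2 - 1)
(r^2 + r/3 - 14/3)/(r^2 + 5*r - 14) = (r + 7/3)/(r + 7)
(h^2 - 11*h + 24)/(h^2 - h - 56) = (h - 3)/(h + 7)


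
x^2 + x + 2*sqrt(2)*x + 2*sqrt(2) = (x + 1)*(x + 2*sqrt(2))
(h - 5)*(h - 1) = h^2 - 6*h + 5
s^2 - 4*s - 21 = (s - 7)*(s + 3)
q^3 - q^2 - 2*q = q*(q - 2)*(q + 1)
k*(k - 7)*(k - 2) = k^3 - 9*k^2 + 14*k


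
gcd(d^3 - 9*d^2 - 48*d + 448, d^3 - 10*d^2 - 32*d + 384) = d^2 - 16*d + 64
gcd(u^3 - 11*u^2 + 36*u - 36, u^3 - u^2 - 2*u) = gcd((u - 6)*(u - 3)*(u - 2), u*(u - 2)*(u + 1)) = u - 2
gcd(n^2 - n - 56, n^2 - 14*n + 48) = n - 8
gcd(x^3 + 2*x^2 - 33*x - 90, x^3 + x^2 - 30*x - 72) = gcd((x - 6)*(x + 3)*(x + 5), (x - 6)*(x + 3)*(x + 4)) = x^2 - 3*x - 18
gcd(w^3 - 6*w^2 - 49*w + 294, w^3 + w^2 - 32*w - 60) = w - 6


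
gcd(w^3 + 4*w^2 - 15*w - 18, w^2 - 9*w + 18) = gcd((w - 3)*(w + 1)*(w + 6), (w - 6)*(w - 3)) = w - 3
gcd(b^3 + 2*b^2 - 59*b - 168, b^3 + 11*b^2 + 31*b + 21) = b^2 + 10*b + 21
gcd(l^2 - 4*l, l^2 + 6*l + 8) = 1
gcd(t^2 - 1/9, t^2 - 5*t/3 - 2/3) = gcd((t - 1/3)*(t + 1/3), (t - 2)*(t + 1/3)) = t + 1/3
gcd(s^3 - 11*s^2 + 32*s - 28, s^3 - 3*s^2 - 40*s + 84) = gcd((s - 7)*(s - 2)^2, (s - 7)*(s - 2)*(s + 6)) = s^2 - 9*s + 14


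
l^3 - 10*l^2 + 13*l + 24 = (l - 8)*(l - 3)*(l + 1)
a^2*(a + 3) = a^3 + 3*a^2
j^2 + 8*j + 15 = (j + 3)*(j + 5)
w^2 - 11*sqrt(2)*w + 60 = (w - 6*sqrt(2))*(w - 5*sqrt(2))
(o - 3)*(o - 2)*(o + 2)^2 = o^4 - o^3 - 10*o^2 + 4*o + 24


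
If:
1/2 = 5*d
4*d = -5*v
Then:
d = 1/10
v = -2/25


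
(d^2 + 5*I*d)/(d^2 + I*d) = (d + 5*I)/(d + I)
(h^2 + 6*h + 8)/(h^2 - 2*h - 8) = (h + 4)/(h - 4)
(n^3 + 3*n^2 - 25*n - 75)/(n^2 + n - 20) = (n^2 - 2*n - 15)/(n - 4)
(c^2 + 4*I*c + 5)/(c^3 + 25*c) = (c - I)/(c*(c - 5*I))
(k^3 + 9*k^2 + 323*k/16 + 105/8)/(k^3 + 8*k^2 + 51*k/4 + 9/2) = (16*k^2 + 48*k + 35)/(4*(4*k^2 + 8*k + 3))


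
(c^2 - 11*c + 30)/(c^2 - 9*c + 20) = (c - 6)/(c - 4)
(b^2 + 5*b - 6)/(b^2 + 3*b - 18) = (b - 1)/(b - 3)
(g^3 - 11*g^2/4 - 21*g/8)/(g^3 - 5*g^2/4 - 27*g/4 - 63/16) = 2*g/(2*g + 3)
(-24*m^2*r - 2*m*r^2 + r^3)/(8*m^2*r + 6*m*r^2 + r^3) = (-6*m + r)/(2*m + r)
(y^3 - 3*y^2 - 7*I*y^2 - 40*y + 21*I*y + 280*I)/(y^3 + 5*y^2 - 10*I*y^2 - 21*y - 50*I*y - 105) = (y - 8)/(y - 3*I)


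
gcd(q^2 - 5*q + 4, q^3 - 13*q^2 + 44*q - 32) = q^2 - 5*q + 4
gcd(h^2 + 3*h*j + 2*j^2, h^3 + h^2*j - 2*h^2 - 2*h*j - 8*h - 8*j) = h + j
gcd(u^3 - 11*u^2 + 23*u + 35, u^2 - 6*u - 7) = u^2 - 6*u - 7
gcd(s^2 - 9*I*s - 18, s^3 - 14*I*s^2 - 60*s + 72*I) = s - 6*I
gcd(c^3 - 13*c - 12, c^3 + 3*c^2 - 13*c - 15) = c + 1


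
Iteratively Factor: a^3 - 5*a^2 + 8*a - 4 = (a - 2)*(a^2 - 3*a + 2) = (a - 2)*(a - 1)*(a - 2)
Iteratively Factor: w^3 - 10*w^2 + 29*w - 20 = (w - 4)*(w^2 - 6*w + 5) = (w - 5)*(w - 4)*(w - 1)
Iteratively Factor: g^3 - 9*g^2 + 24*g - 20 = (g - 2)*(g^2 - 7*g + 10) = (g - 2)^2*(g - 5)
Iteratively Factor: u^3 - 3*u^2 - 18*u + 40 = (u - 2)*(u^2 - u - 20) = (u - 5)*(u - 2)*(u + 4)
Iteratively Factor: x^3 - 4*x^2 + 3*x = (x)*(x^2 - 4*x + 3) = x*(x - 3)*(x - 1)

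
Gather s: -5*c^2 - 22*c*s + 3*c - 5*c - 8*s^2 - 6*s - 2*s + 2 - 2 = -5*c^2 - 2*c - 8*s^2 + s*(-22*c - 8)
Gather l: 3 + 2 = 5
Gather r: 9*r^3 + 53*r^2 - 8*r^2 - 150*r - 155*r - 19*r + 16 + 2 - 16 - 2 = 9*r^3 + 45*r^2 - 324*r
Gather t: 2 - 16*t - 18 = -16*t - 16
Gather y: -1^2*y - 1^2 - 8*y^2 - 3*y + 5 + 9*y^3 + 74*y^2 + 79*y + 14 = 9*y^3 + 66*y^2 + 75*y + 18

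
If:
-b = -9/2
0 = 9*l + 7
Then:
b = 9/2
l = -7/9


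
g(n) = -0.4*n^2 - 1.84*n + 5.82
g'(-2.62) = 0.26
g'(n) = -0.8*n - 1.84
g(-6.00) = 2.46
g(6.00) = -19.62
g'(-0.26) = -1.63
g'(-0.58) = -1.38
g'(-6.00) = 2.96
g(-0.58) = 6.75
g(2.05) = 0.37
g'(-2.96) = 0.53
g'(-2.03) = -0.22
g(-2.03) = 7.91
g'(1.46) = -3.01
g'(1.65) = -3.16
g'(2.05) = -3.48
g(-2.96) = 7.76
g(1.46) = 2.28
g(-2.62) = 7.90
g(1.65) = 1.70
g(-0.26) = 6.27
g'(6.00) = -6.64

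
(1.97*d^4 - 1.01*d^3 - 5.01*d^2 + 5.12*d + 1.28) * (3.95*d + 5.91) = 7.7815*d^5 + 7.6532*d^4 - 25.7586*d^3 - 9.3851*d^2 + 35.3152*d + 7.5648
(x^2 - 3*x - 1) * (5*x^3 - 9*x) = 5*x^5 - 15*x^4 - 14*x^3 + 27*x^2 + 9*x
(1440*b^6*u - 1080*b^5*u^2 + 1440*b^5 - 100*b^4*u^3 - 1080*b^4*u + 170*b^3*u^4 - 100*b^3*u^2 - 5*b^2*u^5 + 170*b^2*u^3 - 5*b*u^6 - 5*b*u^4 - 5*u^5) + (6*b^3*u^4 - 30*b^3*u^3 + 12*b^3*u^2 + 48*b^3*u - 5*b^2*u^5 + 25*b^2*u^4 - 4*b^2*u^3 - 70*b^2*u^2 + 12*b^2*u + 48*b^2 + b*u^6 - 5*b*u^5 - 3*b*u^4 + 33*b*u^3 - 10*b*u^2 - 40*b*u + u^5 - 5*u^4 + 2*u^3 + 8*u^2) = 1440*b^6*u - 1080*b^5*u^2 + 1440*b^5 - 100*b^4*u^3 - 1080*b^4*u + 176*b^3*u^4 - 30*b^3*u^3 - 88*b^3*u^2 + 48*b^3*u - 10*b^2*u^5 + 25*b^2*u^4 + 166*b^2*u^3 - 70*b^2*u^2 + 12*b^2*u + 48*b^2 - 4*b*u^6 - 5*b*u^5 - 8*b*u^4 + 33*b*u^3 - 10*b*u^2 - 40*b*u - 4*u^5 - 5*u^4 + 2*u^3 + 8*u^2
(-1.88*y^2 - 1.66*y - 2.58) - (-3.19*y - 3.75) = -1.88*y^2 + 1.53*y + 1.17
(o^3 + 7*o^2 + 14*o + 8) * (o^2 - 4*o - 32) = o^5 + 3*o^4 - 46*o^3 - 272*o^2 - 480*o - 256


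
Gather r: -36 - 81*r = -81*r - 36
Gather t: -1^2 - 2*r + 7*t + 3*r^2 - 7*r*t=3*r^2 - 2*r + t*(7 - 7*r) - 1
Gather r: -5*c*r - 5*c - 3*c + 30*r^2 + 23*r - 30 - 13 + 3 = -8*c + 30*r^2 + r*(23 - 5*c) - 40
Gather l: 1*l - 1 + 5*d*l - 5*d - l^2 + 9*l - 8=-5*d - l^2 + l*(5*d + 10) - 9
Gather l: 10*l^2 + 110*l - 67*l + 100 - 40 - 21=10*l^2 + 43*l + 39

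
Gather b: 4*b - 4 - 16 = 4*b - 20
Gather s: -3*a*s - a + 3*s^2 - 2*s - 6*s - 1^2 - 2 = -a + 3*s^2 + s*(-3*a - 8) - 3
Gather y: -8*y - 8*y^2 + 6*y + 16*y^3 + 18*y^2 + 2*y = 16*y^3 + 10*y^2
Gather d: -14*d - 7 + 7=-14*d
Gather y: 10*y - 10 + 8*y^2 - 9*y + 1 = 8*y^2 + y - 9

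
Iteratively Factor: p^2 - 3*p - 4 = (p - 4)*(p + 1)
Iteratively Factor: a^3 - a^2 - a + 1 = (a - 1)*(a^2 - 1) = (a - 1)^2*(a + 1)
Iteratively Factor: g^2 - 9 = (g - 3)*(g + 3)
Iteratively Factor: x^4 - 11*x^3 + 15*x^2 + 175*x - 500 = (x - 5)*(x^3 - 6*x^2 - 15*x + 100) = (x - 5)^2*(x^2 - x - 20) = (x - 5)^3*(x + 4)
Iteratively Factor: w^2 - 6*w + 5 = (w - 1)*(w - 5)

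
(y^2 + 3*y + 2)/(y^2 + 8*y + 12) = (y + 1)/(y + 6)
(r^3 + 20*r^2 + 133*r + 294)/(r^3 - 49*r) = (r^2 + 13*r + 42)/(r*(r - 7))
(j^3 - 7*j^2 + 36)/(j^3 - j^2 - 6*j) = (j - 6)/j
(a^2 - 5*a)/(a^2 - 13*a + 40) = a/(a - 8)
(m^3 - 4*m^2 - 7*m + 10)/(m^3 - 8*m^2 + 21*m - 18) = (m^3 - 4*m^2 - 7*m + 10)/(m^3 - 8*m^2 + 21*m - 18)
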